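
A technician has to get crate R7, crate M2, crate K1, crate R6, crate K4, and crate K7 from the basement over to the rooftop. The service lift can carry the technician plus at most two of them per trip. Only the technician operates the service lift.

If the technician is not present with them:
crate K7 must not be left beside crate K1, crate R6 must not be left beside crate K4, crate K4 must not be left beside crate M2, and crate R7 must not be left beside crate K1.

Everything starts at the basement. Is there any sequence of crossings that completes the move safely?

Yes

1. Technician goes to the rooftop with crate K1 and crate K4.
2. Technician goes back to the basement alone.
3. Technician goes to the rooftop with crate M2 and crate R7.
4. Technician goes back to the basement with crate K1 and crate K4.
5. Technician goes to the rooftop with crate K7 and crate R6.
6. Technician goes back to the basement alone.
7. Technician goes to the rooftop with crate K1 and crate K4.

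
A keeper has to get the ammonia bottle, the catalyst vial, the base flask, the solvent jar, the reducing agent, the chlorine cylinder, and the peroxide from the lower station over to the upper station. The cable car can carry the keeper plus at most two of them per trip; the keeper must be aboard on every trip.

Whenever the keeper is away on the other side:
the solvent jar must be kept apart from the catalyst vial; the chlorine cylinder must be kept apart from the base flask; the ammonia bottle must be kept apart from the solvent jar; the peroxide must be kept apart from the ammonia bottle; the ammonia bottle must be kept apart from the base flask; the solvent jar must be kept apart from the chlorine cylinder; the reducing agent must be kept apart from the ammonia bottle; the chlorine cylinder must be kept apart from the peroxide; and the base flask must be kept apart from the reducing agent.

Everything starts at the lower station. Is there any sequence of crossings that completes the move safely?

Whatever the first load, the items left behind include a forbidden pair without the keeper. No opening move is safe, so no plan exists.

No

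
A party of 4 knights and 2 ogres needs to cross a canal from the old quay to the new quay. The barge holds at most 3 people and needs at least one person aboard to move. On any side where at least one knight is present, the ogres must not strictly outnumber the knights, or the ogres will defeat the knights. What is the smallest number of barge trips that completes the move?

5

Counting alone: each trip to the new quay takes at most 3 across and each return brings at least 1 back, so after t trips out (and t−1 returns) at most 3t − (t−1) of the 6 are across; that first reaches 6 at t = 3, so at least 5 crossings are needed.
The plan below uses exactly 5 crossings, so it is optimal:
1. 2 ogres → the new quay.  (the old quay: 4K 0O; the new quay: 0K 2O)
2. 1 ogre ← the old quay.  (the old quay: 4K 1O; the new quay: 0K 1O)
3. 2 knights and 1 ogre → the new quay.  (the old quay: 2K 0O; the new quay: 2K 2O)
4. 1 ogre ← the old quay.  (the old quay: 2K 1O; the new quay: 2K 1O)
5. 2 knights and 1 ogre → the new quay.  (the old quay: 0K 0O; the new quay: 4K 2O)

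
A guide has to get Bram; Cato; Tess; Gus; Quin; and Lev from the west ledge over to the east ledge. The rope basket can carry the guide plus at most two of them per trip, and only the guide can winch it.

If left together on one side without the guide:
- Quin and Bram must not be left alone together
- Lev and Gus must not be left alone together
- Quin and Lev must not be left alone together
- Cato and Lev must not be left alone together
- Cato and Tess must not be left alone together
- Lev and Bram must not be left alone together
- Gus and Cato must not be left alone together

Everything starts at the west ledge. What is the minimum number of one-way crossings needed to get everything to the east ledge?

Whatever the first load, the items left behind include a forbidden pair without the guide. No opening move is safe, so no plan exists.

impossible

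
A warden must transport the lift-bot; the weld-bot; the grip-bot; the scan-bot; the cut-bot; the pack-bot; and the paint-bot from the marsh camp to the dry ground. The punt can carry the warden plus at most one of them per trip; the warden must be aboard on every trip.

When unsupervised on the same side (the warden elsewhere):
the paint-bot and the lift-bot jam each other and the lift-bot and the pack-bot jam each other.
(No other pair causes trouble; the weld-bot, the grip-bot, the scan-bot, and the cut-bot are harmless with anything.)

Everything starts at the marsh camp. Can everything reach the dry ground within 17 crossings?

Yes — this plan uses 15 crossings (≤ 17):
1. Warden goes to the dry ground with the lift-bot.  [the marsh camp: the cut-bot, the grip-bot, the pack-bot, the paint-bot, the scan-bot, the weld-bot | the dry ground: the lift-bot]
2. Warden goes back to the marsh camp alone.  [the marsh camp: the cut-bot, the grip-bot, the pack-bot, the paint-bot, the scan-bot, the weld-bot | the dry ground: the lift-bot]
3. Warden goes to the dry ground with the weld-bot.  [the marsh camp: the cut-bot, the grip-bot, the pack-bot, the paint-bot, the scan-bot | the dry ground: the lift-bot, the weld-bot]
4. Warden goes back to the marsh camp alone.  [the marsh camp: the cut-bot, the grip-bot, the pack-bot, the paint-bot, the scan-bot | the dry ground: the lift-bot, the weld-bot]
5. Warden goes to the dry ground with the grip-bot.  [the marsh camp: the cut-bot, the pack-bot, the paint-bot, the scan-bot | the dry ground: the grip-bot, the lift-bot, the weld-bot]
6. Warden goes back to the marsh camp alone.  [the marsh camp: the cut-bot, the pack-bot, the paint-bot, the scan-bot | the dry ground: the grip-bot, the lift-bot, the weld-bot]
7. Warden goes to the dry ground with the scan-bot.  [the marsh camp: the cut-bot, the pack-bot, the paint-bot | the dry ground: the grip-bot, the lift-bot, the scan-bot, the weld-bot]
8. Warden goes back to the marsh camp alone.  [the marsh camp: the cut-bot, the pack-bot, the paint-bot | the dry ground: the grip-bot, the lift-bot, the scan-bot, the weld-bot]
9. Warden goes to the dry ground with the cut-bot.  [the marsh camp: the pack-bot, the paint-bot | the dry ground: the cut-bot, the grip-bot, the lift-bot, the scan-bot, the weld-bot]
10. Warden goes back to the marsh camp alone.  [the marsh camp: the pack-bot, the paint-bot | the dry ground: the cut-bot, the grip-bot, the lift-bot, the scan-bot, the weld-bot]
11. Warden goes to the dry ground with the pack-bot.  [the marsh camp: the paint-bot | the dry ground: the cut-bot, the grip-bot, the lift-bot, the pack-bot, the scan-bot, the weld-bot]
12. Warden goes back to the marsh camp with the lift-bot.  [the marsh camp: the lift-bot, the paint-bot | the dry ground: the cut-bot, the grip-bot, the pack-bot, the scan-bot, the weld-bot]
13. Warden goes to the dry ground with the paint-bot.  [the marsh camp: the lift-bot | the dry ground: the cut-bot, the grip-bot, the pack-bot, the paint-bot, the scan-bot, the weld-bot]
14. Warden goes back to the marsh camp alone.  [the marsh camp: the lift-bot | the dry ground: the cut-bot, the grip-bot, the pack-bot, the paint-bot, the scan-bot, the weld-bot]
15. Warden goes to the dry ground with the lift-bot.  [the marsh camp: — | the dry ground: the cut-bot, the grip-bot, the lift-bot, the pack-bot, the paint-bot, the scan-bot, the weld-bot]

Yes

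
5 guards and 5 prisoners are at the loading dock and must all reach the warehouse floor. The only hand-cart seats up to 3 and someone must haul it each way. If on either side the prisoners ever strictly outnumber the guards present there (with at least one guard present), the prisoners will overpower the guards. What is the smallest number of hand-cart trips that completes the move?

Counting alone: each trip to the warehouse floor takes at most 3 across and each return brings at least 1 back, so after t trips out (and t−1 returns) at most 3t − (t−1) of the 10 are across; that first reaches 10 at t = 5, so at least 9 crossings are needed.
The safety rule pushes this higher. Following every safe sequence of crossings, the most of the 10 that can be at the warehouse floor as the hand-cart arrives there on crossing 9 is 9 — never all 10.
So no plan with fewer than 11 crossings exists, and this one achieves 11:
1. 2 prisoners → the warehouse floor.  (the loading dock: 5G 3P; the warehouse floor: 0G 2P)
2. 1 prisoner ← the loading dock.  (the loading dock: 5G 4P; the warehouse floor: 0G 1P)
3. 3 prisoners → the warehouse floor.  (the loading dock: 5G 1P; the warehouse floor: 0G 4P)
4. 1 prisoner ← the loading dock.  (the loading dock: 5G 2P; the warehouse floor: 0G 3P)
5. 3 guards → the warehouse floor.  (the loading dock: 2G 2P; the warehouse floor: 3G 3P)
6. 1 guard and 1 prisoner ← the loading dock.  (the loading dock: 3G 3P; the warehouse floor: 2G 2P)
7. 3 guards → the warehouse floor.  (the loading dock: 0G 3P; the warehouse floor: 5G 2P)
8. 1 prisoner ← the loading dock.  (the loading dock: 0G 4P; the warehouse floor: 5G 1P)
9. 2 prisoners → the warehouse floor.  (the loading dock: 0G 2P; the warehouse floor: 5G 3P)
10. 1 prisoner ← the loading dock.  (the loading dock: 0G 3P; the warehouse floor: 5G 2P)
11. 3 prisoners → the warehouse floor.  (the loading dock: 0G 0P; the warehouse floor: 5G 5P)

11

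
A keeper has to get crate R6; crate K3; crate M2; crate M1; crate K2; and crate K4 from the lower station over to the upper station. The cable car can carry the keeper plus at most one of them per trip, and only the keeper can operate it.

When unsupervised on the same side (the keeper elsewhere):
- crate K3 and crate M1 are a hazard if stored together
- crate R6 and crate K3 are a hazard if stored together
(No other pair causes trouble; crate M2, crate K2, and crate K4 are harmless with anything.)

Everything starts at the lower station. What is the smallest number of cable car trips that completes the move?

Counting alone: the keeper can take at most 1 across per trip to the upper station, so moving all 6 needs at least 6 loaded trips out, with a return between consecutive ones — at least 11 crossings.
The safety rule pushes this higher. Following every safe sequence of crossings, the most of the 6 that can be at the upper station as the cable car arrives there on crossing 11 is 5 — never all 6.
So no plan with fewer than 13 crossings exists, and this one achieves 13:
1. Keeper goes to the upper station with crate K3.
2. Keeper goes back to the lower station alone.
3. Keeper goes to the upper station with crate R6.
4. Keeper goes back to the lower station with crate K3.
5. Keeper goes to the upper station with crate M1.
6. Keeper goes back to the lower station alone.
7. Keeper goes to the upper station with crate M2.
8. Keeper goes back to the lower station alone.
9. Keeper goes to the upper station with crate K2.
10. Keeper goes back to the lower station alone.
11. Keeper goes to the upper station with crate K4.
12. Keeper goes back to the lower station alone.
13. Keeper goes to the upper station with crate K3.

13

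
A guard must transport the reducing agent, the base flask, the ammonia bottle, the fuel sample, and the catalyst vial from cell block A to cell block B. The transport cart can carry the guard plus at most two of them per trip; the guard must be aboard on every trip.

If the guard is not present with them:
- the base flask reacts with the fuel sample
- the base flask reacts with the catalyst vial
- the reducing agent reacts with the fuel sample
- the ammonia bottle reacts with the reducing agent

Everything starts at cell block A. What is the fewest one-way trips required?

7

Counting alone: the guard can take at most 2 across per trip to cell block B, so moving all 5 needs at least 3 loaded trips out, with a return between consecutive ones — at least 5 crossings.
The safety rule pushes this higher. Following every safe sequence of crossings, the most of the 5 that can be at cell block B as the transport cart arrives there on crossing 5 is 4 — never all 5.
So no plan with fewer than 7 crossings exists, and this one achieves 7:
1. Guard goes to cell block B with the base flask and the reducing agent.  [cell block A: the ammonia bottle, the catalyst vial, the fuel sample | cell block B: the base flask, the reducing agent]
2. Guard goes back to cell block A alone.  [cell block A: the ammonia bottle, the catalyst vial, the fuel sample | cell block B: the base flask, the reducing agent]
3. Guard goes to cell block B with the ammonia bottle.  [cell block A: the catalyst vial, the fuel sample | cell block B: the ammonia bottle, the base flask, the reducing agent]
4. Guard goes back to cell block A with the reducing agent.  [cell block A: the catalyst vial, the fuel sample, the reducing agent | cell block B: the ammonia bottle, the base flask]
5. Guard goes to cell block B with the catalyst vial and the fuel sample.  [cell block A: the reducing agent | cell block B: the ammonia bottle, the base flask, the catalyst vial, the fuel sample]
6. Guard goes back to cell block A with the base flask.  [cell block A: the base flask, the reducing agent | cell block B: the ammonia bottle, the catalyst vial, the fuel sample]
7. Guard goes to cell block B with the base flask and the reducing agent.  [cell block A: — | cell block B: the ammonia bottle, the base flask, the catalyst vial, the fuel sample, the reducing agent]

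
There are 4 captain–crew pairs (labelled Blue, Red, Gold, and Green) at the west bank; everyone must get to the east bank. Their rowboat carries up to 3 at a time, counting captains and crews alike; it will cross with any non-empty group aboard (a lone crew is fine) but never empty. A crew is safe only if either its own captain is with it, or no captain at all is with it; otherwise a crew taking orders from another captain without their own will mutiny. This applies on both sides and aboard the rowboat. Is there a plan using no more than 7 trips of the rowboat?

No

Counting alone: each trip to the east bank takes at most 3 across and each return brings at least 1 back, so after t trips out (and t−1 returns) at most 3t − (t−1) of the 8 are across; that first reaches 8 at t = 4, so at least 7 crossings are needed.
The safety rule pushes this higher. Following every safe sequence of crossings, the most of the 8 that can be at the east bank as the rowboat arrives there on crossing 7 is 7 — never all 8.
So the move cannot be finished within 7 crossings. (The shortest complete plan takes 9:)
1. captain Blue and crew Blue cross → the east bank.
2. captain Blue crosses ← the west bank.
3. captain Blue, captain Red, and crew Red cross → the east bank.
4. captain Blue and crew Blue cross ← the west bank.
5. captain Blue, captain Gold, and captain Green cross → the east bank.
6. crew Red crosses ← the west bank.
7. crew Blue and crew Red cross → the east bank.
8. crew Blue crosses ← the west bank.
9. crew Blue, crew Gold, and crew Green cross → the east bank.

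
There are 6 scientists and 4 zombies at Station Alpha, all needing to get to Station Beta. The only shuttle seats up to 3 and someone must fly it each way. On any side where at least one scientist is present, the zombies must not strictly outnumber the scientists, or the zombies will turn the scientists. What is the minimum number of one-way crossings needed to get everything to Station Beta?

Counting alone: each trip to Station Beta takes at most 3 across and each return brings at least 1 back, so after t trips out (and t−1 returns) at most 3t − (t−1) of the 10 are across; that first reaches 10 at t = 5, so at least 9 crossings are needed.
The plan below uses exactly 9 crossings, so it is optimal:
1. 2 zombies → Station Beta.  (Station Alpha: 6S 2Z; Station Beta: 0S 2Z)
2. 1 zombie ← Station Alpha.  (Station Alpha: 6S 3Z; Station Beta: 0S 1Z)
3. 3 zombies → Station Beta.  (Station Alpha: 6S 0Z; Station Beta: 0S 4Z)
4. 1 zombie ← Station Alpha.  (Station Alpha: 6S 1Z; Station Beta: 0S 3Z)
5. 3 scientists → Station Beta.  (Station Alpha: 3S 1Z; Station Beta: 3S 3Z)
6. 1 zombie ← Station Alpha.  (Station Alpha: 3S 2Z; Station Beta: 3S 2Z)
7. 1 scientist and 2 zombies → Station Beta.  (Station Alpha: 2S 0Z; Station Beta: 4S 4Z)
8. 1 zombie ← Station Alpha.  (Station Alpha: 2S 1Z; Station Beta: 4S 3Z)
9. 2 scientists and 1 zombie → Station Beta.  (Station Alpha: 0S 0Z; Station Beta: 6S 4Z)

9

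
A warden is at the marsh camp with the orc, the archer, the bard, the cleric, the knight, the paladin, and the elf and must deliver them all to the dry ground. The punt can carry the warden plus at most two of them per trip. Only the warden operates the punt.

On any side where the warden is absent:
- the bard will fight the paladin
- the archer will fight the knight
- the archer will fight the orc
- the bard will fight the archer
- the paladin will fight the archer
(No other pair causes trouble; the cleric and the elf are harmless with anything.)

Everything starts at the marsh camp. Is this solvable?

1. Warden goes to the dry ground with the archer and the bard.  [the marsh camp: the cleric, the elf, the knight, the orc, the paladin | the dry ground: the archer, the bard]
2. Warden goes back to the marsh camp with the archer.  [the marsh camp: the archer, the cleric, the elf, the knight, the orc, the paladin | the dry ground: the bard]
3. Warden goes to the dry ground with the archer and the orc.  [the marsh camp: the cleric, the elf, the knight, the paladin | the dry ground: the archer, the bard, the orc]
4. Warden goes back to the marsh camp with the archer.  [the marsh camp: the archer, the cleric, the elf, the knight, the paladin | the dry ground: the bard, the orc]
5. Warden goes to the dry ground with the archer and the cleric.  [the marsh camp: the elf, the knight, the paladin | the dry ground: the archer, the bard, the cleric, the orc]
6. Warden goes back to the marsh camp with the archer.  [the marsh camp: the archer, the elf, the knight, the paladin | the dry ground: the bard, the cleric, the orc]
7. Warden goes to the dry ground with the archer and the knight.  [the marsh camp: the elf, the paladin | the dry ground: the archer, the bard, the cleric, the knight, the orc]
8. Warden goes back to the marsh camp with the archer.  [the marsh camp: the archer, the elf, the paladin | the dry ground: the bard, the cleric, the knight, the orc]
9. Warden goes to the dry ground with the archer and the elf.  [the marsh camp: the paladin | the dry ground: the archer, the bard, the cleric, the elf, the knight, the orc]
10. Warden goes back to the marsh camp with the archer.  [the marsh camp: the archer, the paladin | the dry ground: the bard, the cleric, the elf, the knight, the orc]
11. Warden goes to the dry ground with the archer and the paladin.  [the marsh camp: — | the dry ground: the archer, the bard, the cleric, the elf, the knight, the orc, the paladin]

Yes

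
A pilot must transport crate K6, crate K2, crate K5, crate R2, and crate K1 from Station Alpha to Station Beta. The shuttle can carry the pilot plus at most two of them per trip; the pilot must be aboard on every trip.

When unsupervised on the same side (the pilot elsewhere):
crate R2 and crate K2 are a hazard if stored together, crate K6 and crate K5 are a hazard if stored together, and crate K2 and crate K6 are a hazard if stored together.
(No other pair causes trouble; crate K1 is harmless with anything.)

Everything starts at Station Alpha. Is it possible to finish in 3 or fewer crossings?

Counting alone: the pilot can take at most 2 across per trip to Station Beta, so moving all 5 needs at least 3 loaded trips out, with a return between consecutive ones — at least 5 crossings.
Since 3 < 5, 3 crossings cannot be enough. (The shortest complete plan in fact takes 5:)
1. Pilot goes to Station Beta with crate K2 and crate K6.  [Station Alpha: crate K1, crate K5, crate R2 | Station Beta: crate K2, crate K6]
2. Pilot goes back to Station Alpha with crate K6.  [Station Alpha: crate K1, crate K5, crate K6, crate R2 | Station Beta: crate K2]
3. Pilot goes to Station Beta with crate K1 and crate K5.  [Station Alpha: crate K6, crate R2 | Station Beta: crate K1, crate K2, crate K5]
4. Pilot goes back to Station Alpha alone.  [Station Alpha: crate K6, crate R2 | Station Beta: crate K1, crate K2, crate K5]
5. Pilot goes to Station Beta with crate K6 and crate R2.  [Station Alpha: — | Station Beta: crate K1, crate K2, crate K5, crate K6, crate R2]

No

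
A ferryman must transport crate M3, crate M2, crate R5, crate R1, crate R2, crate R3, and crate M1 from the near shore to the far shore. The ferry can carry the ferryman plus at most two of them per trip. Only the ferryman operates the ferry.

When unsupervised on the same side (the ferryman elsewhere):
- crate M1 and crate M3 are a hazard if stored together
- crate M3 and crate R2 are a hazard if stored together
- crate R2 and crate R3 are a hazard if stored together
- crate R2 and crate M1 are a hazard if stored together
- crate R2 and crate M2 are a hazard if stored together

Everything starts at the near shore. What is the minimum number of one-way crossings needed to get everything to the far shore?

11

Counting alone: the ferryman can take at most 2 across per trip to the far shore, so moving all 7 needs at least 4 loaded trips out, with a return between consecutive ones — at least 7 crossings.
The safety rule pushes this higher. Following every safe sequence of crossings, the most of the 7 that can be at the far shore as the ferry arrives there on crossings 7, 9 is 5, 6 respectively — never all 7.
So no plan with fewer than 11 crossings exists, and this one achieves 11:
1. Ferryman goes to the far shore with crate M3 and crate R2.
2. Ferryman goes back to the near shore with crate M3.
3. Ferryman goes to the far shore with crate M2 and crate M3.
4. Ferryman goes back to the near shore with crate R2.
5. Ferryman goes to the far shore with crate R2 and crate R5.
6. Ferryman goes back to the near shore with crate R2.
7. Ferryman goes to the far shore with crate R1 and crate R2.
8. Ferryman goes back to the near shore with crate R2.
9. Ferryman goes to the far shore with crate R2 and crate R3.
10. Ferryman goes back to the near shore with crate R2.
11. Ferryman goes to the far shore with crate M1 and crate R2.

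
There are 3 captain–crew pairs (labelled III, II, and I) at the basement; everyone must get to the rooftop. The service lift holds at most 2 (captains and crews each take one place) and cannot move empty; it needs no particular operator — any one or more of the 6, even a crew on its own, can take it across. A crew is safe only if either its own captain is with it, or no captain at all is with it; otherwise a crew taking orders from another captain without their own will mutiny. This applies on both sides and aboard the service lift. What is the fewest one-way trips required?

Counting alone: each trip to the rooftop takes at most 2 across and each return brings at least 1 back, so after t trips out (and t−1 returns) at most 2t − (t−1) of the 6 are across; that first reaches 6 at t = 5, so at least 9 crossings are needed.
The safety rule pushes this higher. Following every safe sequence of crossings, the most of the 6 that can be at the rooftop as the service lift arrives there on crossing 9 is 5 — never all 6.
So no plan with fewer than 11 crossings exists, and this one achieves 11:
1. captain III and crew III cross → the rooftop.
2. captain III crosses ← the basement.
3. crew I and crew II cross → the rooftop.
4. crew III crosses ← the basement.
5. captain I and captain II cross → the rooftop.
6. captain II and crew II cross ← the basement.
7. captain II and captain III cross → the rooftop.
8. crew I crosses ← the basement.
9. crew II and crew III cross → the rooftop.
10. captain I crosses ← the basement.
11. captain I and crew I cross → the rooftop.

11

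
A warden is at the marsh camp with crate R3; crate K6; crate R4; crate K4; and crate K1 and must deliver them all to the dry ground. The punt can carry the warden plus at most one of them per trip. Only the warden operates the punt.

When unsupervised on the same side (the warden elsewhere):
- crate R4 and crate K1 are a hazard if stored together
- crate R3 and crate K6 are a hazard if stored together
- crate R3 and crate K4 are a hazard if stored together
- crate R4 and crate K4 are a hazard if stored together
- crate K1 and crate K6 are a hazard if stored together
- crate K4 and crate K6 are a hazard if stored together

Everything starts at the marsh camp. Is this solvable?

Whatever the first load, the items left behind include a forbidden pair without the warden. No opening move is safe, so no plan exists.

No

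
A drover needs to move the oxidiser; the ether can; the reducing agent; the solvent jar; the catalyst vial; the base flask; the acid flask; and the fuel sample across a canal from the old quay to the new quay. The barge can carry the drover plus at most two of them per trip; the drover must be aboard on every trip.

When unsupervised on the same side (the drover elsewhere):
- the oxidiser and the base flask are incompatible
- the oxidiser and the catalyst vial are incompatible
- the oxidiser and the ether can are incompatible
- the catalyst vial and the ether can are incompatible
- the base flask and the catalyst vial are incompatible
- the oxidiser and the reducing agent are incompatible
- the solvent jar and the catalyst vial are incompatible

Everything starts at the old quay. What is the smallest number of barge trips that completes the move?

13

Counting alone: the drover can take at most 2 across per trip to the new quay, so moving all 8 needs at least 4 loaded trips out, with a return between consecutive ones — at least 7 crossings.
The safety rule pushes this higher. Following every safe sequence of crossings, the most of the 8 that can be at the new quay as the barge arrives there on crossings 7, 9, 11 is 5, 6, 7 respectively — never all 8.
So no plan with fewer than 13 crossings exists, and this one achieves 13:
1. Drover goes to the new quay with the catalyst vial and the oxidiser.  [the old quay: the acid flask, the base flask, the ether can, the fuel sample, the reducing agent, the solvent jar | the new quay: the catalyst vial, the oxidiser]
2. Drover goes back to the old quay with the oxidiser.  [the old quay: the acid flask, the base flask, the ether can, the fuel sample, the oxidiser, the reducing agent, the solvent jar | the new quay: the catalyst vial]
3. Drover goes to the new quay with the oxidiser and the reducing agent.  [the old quay: the acid flask, the base flask, the ether can, the fuel sample, the solvent jar | the new quay: the catalyst vial, the oxidiser, the reducing agent]
4. Drover goes back to the old quay with the oxidiser.  [the old quay: the acid flask, the base flask, the ether can, the fuel sample, the oxidiser, the solvent jar | the new quay: the catalyst vial, the reducing agent]
5. Drover goes to the new quay with the acid flask and the oxidiser.  [the old quay: the base flask, the ether can, the fuel sample, the solvent jar | the new quay: the acid flask, the catalyst vial, the oxidiser, the reducing agent]
6. Drover goes back to the old quay with the oxidiser.  [the old quay: the base flask, the ether can, the fuel sample, the oxidiser, the solvent jar | the new quay: the acid flask, the catalyst vial, the reducing agent]
7. Drover goes to the new quay with the fuel sample and the oxidiser.  [the old quay: the base flask, the ether can, the solvent jar | the new quay: the acid flask, the catalyst vial, the fuel sample, the oxidiser, the reducing agent]
8. Drover goes back to the old quay with the oxidiser.  [the old quay: the base flask, the ether can, the oxidiser, the solvent jar | the new quay: the acid flask, the catalyst vial, the fuel sample, the reducing agent]
9. Drover goes to the new quay with the base flask and the ether can.  [the old quay: the oxidiser, the solvent jar | the new quay: the acid flask, the base flask, the catalyst vial, the ether can, the fuel sample, the reducing agent]
10. Drover goes back to the old quay with the catalyst vial.  [the old quay: the catalyst vial, the oxidiser, the solvent jar | the new quay: the acid flask, the base flask, the ether can, the fuel sample, the reducing agent]
11. Drover goes to the new quay with the oxidiser and the solvent jar.  [the old quay: the catalyst vial | the new quay: the acid flask, the base flask, the ether can, the fuel sample, the oxidiser, the reducing agent, the solvent jar]
12. Drover goes back to the old quay with the oxidiser.  [the old quay: the catalyst vial, the oxidiser | the new quay: the acid flask, the base flask, the ether can, the fuel sample, the reducing agent, the solvent jar]
13. Drover goes to the new quay with the catalyst vial and the oxidiser.  [the old quay: — | the new quay: the acid flask, the base flask, the catalyst vial, the ether can, the fuel sample, the oxidiser, the reducing agent, the solvent jar]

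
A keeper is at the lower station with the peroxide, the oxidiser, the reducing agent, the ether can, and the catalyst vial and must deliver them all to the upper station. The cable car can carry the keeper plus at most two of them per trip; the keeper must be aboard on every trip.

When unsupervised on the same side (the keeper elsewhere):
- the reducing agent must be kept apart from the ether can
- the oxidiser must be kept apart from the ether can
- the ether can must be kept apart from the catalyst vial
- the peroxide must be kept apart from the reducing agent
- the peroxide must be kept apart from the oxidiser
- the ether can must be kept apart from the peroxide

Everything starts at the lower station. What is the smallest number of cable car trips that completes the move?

Counting alone: the keeper can take at most 2 across per trip to the upper station, so moving all 5 needs at least 3 loaded trips out, with a return between consecutive ones — at least 5 crossings.
The safety rule pushes this higher. Following every safe sequence of crossings, the most of the 5 that can be at the upper station as the cable car arrives there on crossing 5 is 4 — never all 5.
So no plan with fewer than 7 crossings exists, and this one achieves 7:
1. Keeper goes to the upper station with the ether can and the peroxide.  [the lower station: the catalyst vial, the oxidiser, the reducing agent | the upper station: the ether can, the peroxide]
2. Keeper goes back to the lower station with the peroxide.  [the lower station: the catalyst vial, the oxidiser, the peroxide, the reducing agent | the upper station: the ether can]
3. Keeper goes to the upper station with the catalyst vial and the peroxide.  [the lower station: the oxidiser, the reducing agent | the upper station: the catalyst vial, the ether can, the peroxide]
4. Keeper goes back to the lower station with the ether can.  [the lower station: the ether can, the oxidiser, the reducing agent | the upper station: the catalyst vial, the peroxide]
5. Keeper goes to the upper station with the oxidiser and the reducing agent.  [the lower station: the ether can | the upper station: the catalyst vial, the oxidiser, the peroxide, the reducing agent]
6. Keeper goes back to the lower station with the peroxide.  [the lower station: the ether can, the peroxide | the upper station: the catalyst vial, the oxidiser, the reducing agent]
7. Keeper goes to the upper station with the ether can and the peroxide.  [the lower station: — | the upper station: the catalyst vial, the ether can, the oxidiser, the peroxide, the reducing agent]

7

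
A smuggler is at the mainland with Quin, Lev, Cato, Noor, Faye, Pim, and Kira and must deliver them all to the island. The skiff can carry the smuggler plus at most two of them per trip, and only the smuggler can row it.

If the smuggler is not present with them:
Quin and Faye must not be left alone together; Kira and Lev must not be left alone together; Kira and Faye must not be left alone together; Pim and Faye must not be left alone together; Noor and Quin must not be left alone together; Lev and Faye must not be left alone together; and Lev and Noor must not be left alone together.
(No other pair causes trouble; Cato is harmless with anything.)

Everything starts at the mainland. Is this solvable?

Whatever the first load, the items left behind include a forbidden pair without the smuggler. No opening move is safe, so no plan exists.

No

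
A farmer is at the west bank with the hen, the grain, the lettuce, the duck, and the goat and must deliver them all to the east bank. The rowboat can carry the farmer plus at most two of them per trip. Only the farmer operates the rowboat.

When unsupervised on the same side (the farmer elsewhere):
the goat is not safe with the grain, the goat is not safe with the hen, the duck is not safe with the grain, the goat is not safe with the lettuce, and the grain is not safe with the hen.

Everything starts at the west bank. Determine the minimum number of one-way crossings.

Counting alone: the farmer can take at most 2 across per trip to the east bank, so moving all 5 needs at least 3 loaded trips out, with a return between consecutive ones — at least 5 crossings.
The safety rule pushes this higher. Following every safe sequence of crossings, the most of the 5 that can be at the east bank as the rowboat arrives there on crossing 5 is 4 — never all 5.
So no plan with fewer than 7 crossings exists, and this one achieves 7:
1. Farmer goes to the east bank with the goat and the grain.  [the west bank: the duck, the hen, the lettuce | the east bank: the goat, the grain]
2. Farmer goes back to the west bank with the grain.  [the west bank: the duck, the grain, the hen, the lettuce | the east bank: the goat]
3. Farmer goes to the east bank with the duck and the hen.  [the west bank: the grain, the lettuce | the east bank: the duck, the goat, the hen]
4. Farmer goes back to the west bank with the hen.  [the west bank: the grain, the hen, the lettuce | the east bank: the duck, the goat]
5. Farmer goes to the east bank with the hen and the lettuce.  [the west bank: the grain | the east bank: the duck, the goat, the hen, the lettuce]
6. Farmer goes back to the west bank with the goat.  [the west bank: the goat, the grain | the east bank: the duck, the hen, the lettuce]
7. Farmer goes to the east bank with the goat and the grain.  [the west bank: — | the east bank: the duck, the goat, the grain, the hen, the lettuce]

7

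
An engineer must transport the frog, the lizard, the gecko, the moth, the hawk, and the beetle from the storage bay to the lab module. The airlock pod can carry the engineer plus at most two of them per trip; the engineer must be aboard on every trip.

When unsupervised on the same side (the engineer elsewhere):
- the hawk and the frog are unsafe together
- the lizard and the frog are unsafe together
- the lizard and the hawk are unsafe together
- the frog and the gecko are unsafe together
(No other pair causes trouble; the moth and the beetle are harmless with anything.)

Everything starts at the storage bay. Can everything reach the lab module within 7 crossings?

Counting alone: the engineer can take at most 2 across per trip to the lab module, so moving all 6 needs at least 3 loaded trips out, with a return between consecutive ones — at least 5 crossings.
The safety rule pushes this higher. Following every safe sequence of crossings, the most of the 6 that can be at the lab module as the airlock pod arrives there on crossings 5, 7 is 4, 5 respectively — never all 6.
So the move cannot be finished within 7 crossings. (The shortest complete plan takes 9:)
1. Engineer goes to the lab module with the frog and the lizard.  [the storage bay: the beetle, the gecko, the hawk, the moth | the lab module: the frog, the lizard]
2. Engineer goes back to the storage bay with the frog.  [the storage bay: the beetle, the frog, the gecko, the hawk, the moth | the lab module: the lizard]
3. Engineer goes to the lab module with the frog and the gecko.  [the storage bay: the beetle, the hawk, the moth | the lab module: the frog, the gecko, the lizard]
4. Engineer goes back to the storage bay with the frog.  [the storage bay: the beetle, the frog, the hawk, the moth | the lab module: the gecko, the lizard]
5. Engineer goes to the lab module with the frog and the moth.  [the storage bay: the beetle, the hawk | the lab module: the frog, the gecko, the lizard, the moth]
6. Engineer goes back to the storage bay with the frog.  [the storage bay: the beetle, the frog, the hawk | the lab module: the gecko, the lizard, the moth]
7. Engineer goes to the lab module with the beetle and the frog.  [the storage bay: the hawk | the lab module: the beetle, the frog, the gecko, the lizard, the moth]
8. Engineer goes back to the storage bay with the frog.  [the storage bay: the frog, the hawk | the lab module: the beetle, the gecko, the lizard, the moth]
9. Engineer goes to the lab module with the frog and the hawk.  [the storage bay: — | the lab module: the beetle, the frog, the gecko, the hawk, the lizard, the moth]

No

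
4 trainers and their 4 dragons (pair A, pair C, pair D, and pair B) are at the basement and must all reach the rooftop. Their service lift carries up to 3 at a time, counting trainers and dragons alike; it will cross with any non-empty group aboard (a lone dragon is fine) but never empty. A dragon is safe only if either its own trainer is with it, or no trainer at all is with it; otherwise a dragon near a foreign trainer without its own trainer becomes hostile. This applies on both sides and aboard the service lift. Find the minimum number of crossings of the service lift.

Counting alone: each trip to the rooftop takes at most 3 across and each return brings at least 1 back, so after t trips out (and t−1 returns) at most 3t − (t−1) of the 8 are across; that first reaches 8 at t = 4, so at least 7 crossings are needed.
The safety rule pushes this higher. Following every safe sequence of crossings, the most of the 8 that can be at the rooftop as the service lift arrives there on crossing 7 is 7 — never all 8.
So no plan with fewer than 9 crossings exists, and this one achieves 9:
1. dragon A and trainer A cross → the rooftop.
2. trainer A crosses ← the basement.
3. dragon C, trainer A, and trainer C cross → the rooftop.
4. dragon A and trainer A cross ← the basement.
5. trainer A, trainer B, and trainer D cross → the rooftop.
6. dragon C crosses ← the basement.
7. dragon A and dragon C cross → the rooftop.
8. dragon A crosses ← the basement.
9. dragon A, dragon B, and dragon D cross → the rooftop.

9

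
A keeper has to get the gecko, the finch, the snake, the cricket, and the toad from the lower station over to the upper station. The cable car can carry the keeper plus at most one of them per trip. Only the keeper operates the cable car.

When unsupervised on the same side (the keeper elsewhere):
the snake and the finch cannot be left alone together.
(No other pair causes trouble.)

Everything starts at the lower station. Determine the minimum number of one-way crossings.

Counting alone: the keeper can take at most 1 across per trip to the upper station, so moving all 5 needs at least 5 loaded trips out, with a return between consecutive ones — at least 9 crossings.
The plan below uses exactly 9 crossings, so it is optimal:
1. Keeper goes to the upper station with the finch.
2. Keeper goes back to the lower station alone.
3. Keeper goes to the upper station with the gecko.
4. Keeper goes back to the lower station alone.
5. Keeper goes to the upper station with the cricket.
6. Keeper goes back to the lower station alone.
7. Keeper goes to the upper station with the toad.
8. Keeper goes back to the lower station alone.
9. Keeper goes to the upper station with the snake.

9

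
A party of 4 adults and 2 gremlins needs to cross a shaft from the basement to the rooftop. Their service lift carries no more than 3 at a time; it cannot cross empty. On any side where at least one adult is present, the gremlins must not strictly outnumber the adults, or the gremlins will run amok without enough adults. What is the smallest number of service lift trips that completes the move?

Counting alone: each trip to the rooftop takes at most 3 across and each return brings at least 1 back, so after t trips out (and t−1 returns) at most 3t − (t−1) of the 6 are across; that first reaches 6 at t = 3, so at least 5 crossings are needed.
The plan below uses exactly 5 crossings, so it is optimal:
1. 2 gremlins → the rooftop.  (the basement: 4A 0G; the rooftop: 0A 2G)
2. 1 gremlin ← the basement.  (the basement: 4A 1G; the rooftop: 0A 1G)
3. 2 adults and 1 gremlin → the rooftop.  (the basement: 2A 0G; the rooftop: 2A 2G)
4. 1 gremlin ← the basement.  (the basement: 2A 1G; the rooftop: 2A 1G)
5. 2 adults and 1 gremlin → the rooftop.  (the basement: 0A 0G; the rooftop: 4A 2G)

5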